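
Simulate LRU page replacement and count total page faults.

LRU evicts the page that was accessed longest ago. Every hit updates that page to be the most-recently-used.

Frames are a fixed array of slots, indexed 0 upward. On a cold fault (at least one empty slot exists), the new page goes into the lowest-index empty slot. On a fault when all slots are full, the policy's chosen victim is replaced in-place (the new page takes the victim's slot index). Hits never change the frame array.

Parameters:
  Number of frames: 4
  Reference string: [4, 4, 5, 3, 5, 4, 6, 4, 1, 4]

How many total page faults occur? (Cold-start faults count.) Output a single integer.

Answer: 5

Derivation:
Step 0: ref 4 → FAULT, frames=[4,-,-,-]
Step 1: ref 4 → HIT, frames=[4,-,-,-]
Step 2: ref 5 → FAULT, frames=[4,5,-,-]
Step 3: ref 3 → FAULT, frames=[4,5,3,-]
Step 4: ref 5 → HIT, frames=[4,5,3,-]
Step 5: ref 4 → HIT, frames=[4,5,3,-]
Step 6: ref 6 → FAULT, frames=[4,5,3,6]
Step 7: ref 4 → HIT, frames=[4,5,3,6]
Step 8: ref 1 → FAULT (evict 3), frames=[4,5,1,6]
Step 9: ref 4 → HIT, frames=[4,5,1,6]
Total faults: 5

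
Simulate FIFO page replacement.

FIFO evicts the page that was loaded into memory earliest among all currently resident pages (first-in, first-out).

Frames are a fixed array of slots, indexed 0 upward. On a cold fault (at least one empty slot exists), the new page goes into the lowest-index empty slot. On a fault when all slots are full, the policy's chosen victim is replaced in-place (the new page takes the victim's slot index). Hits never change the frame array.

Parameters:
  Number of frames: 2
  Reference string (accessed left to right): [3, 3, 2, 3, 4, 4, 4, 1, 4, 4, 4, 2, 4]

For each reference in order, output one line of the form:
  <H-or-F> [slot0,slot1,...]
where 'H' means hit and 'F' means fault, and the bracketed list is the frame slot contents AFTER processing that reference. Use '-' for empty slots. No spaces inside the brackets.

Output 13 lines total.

F [3,-]
H [3,-]
F [3,2]
H [3,2]
F [4,2]
H [4,2]
H [4,2]
F [4,1]
H [4,1]
H [4,1]
H [4,1]
F [2,1]
F [2,4]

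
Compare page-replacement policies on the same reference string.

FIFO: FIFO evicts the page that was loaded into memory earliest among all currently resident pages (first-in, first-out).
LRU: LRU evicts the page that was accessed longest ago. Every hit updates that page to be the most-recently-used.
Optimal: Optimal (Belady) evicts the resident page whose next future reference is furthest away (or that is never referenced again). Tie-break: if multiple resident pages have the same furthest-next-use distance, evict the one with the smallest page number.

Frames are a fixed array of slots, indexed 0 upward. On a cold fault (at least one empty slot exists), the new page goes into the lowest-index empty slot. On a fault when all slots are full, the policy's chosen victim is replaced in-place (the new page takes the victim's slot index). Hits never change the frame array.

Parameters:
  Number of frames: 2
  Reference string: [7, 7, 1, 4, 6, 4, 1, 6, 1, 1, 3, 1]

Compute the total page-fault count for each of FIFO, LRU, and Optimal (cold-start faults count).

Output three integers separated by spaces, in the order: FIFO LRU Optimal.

Answer: 6 7 6

Derivation:
--- FIFO ---
  step 0: ref 7 -> FAULT, frames=[7,-] (faults so far: 1)
  step 1: ref 7 -> HIT, frames=[7,-] (faults so far: 1)
  step 2: ref 1 -> FAULT, frames=[7,1] (faults so far: 2)
  step 3: ref 4 -> FAULT, evict 7, frames=[4,1] (faults so far: 3)
  step 4: ref 6 -> FAULT, evict 1, frames=[4,6] (faults so far: 4)
  step 5: ref 4 -> HIT, frames=[4,6] (faults so far: 4)
  step 6: ref 1 -> FAULT, evict 4, frames=[1,6] (faults so far: 5)
  step 7: ref 6 -> HIT, frames=[1,6] (faults so far: 5)
  step 8: ref 1 -> HIT, frames=[1,6] (faults so far: 5)
  step 9: ref 1 -> HIT, frames=[1,6] (faults so far: 5)
  step 10: ref 3 -> FAULT, evict 6, frames=[1,3] (faults so far: 6)
  step 11: ref 1 -> HIT, frames=[1,3] (faults so far: 6)
  FIFO total faults: 6
--- LRU ---
  step 0: ref 7 -> FAULT, frames=[7,-] (faults so far: 1)
  step 1: ref 7 -> HIT, frames=[7,-] (faults so far: 1)
  step 2: ref 1 -> FAULT, frames=[7,1] (faults so far: 2)
  step 3: ref 4 -> FAULT, evict 7, frames=[4,1] (faults so far: 3)
  step 4: ref 6 -> FAULT, evict 1, frames=[4,6] (faults so far: 4)
  step 5: ref 4 -> HIT, frames=[4,6] (faults so far: 4)
  step 6: ref 1 -> FAULT, evict 6, frames=[4,1] (faults so far: 5)
  step 7: ref 6 -> FAULT, evict 4, frames=[6,1] (faults so far: 6)
  step 8: ref 1 -> HIT, frames=[6,1] (faults so far: 6)
  step 9: ref 1 -> HIT, frames=[6,1] (faults so far: 6)
  step 10: ref 3 -> FAULT, evict 6, frames=[3,1] (faults so far: 7)
  step 11: ref 1 -> HIT, frames=[3,1] (faults so far: 7)
  LRU total faults: 7
--- Optimal ---
  step 0: ref 7 -> FAULT, frames=[7,-] (faults so far: 1)
  step 1: ref 7 -> HIT, frames=[7,-] (faults so far: 1)
  step 2: ref 1 -> FAULT, frames=[7,1] (faults so far: 2)
  step 3: ref 4 -> FAULT, evict 7, frames=[4,1] (faults so far: 3)
  step 4: ref 6 -> FAULT, evict 1, frames=[4,6] (faults so far: 4)
  step 5: ref 4 -> HIT, frames=[4,6] (faults so far: 4)
  step 6: ref 1 -> FAULT, evict 4, frames=[1,6] (faults so far: 5)
  step 7: ref 6 -> HIT, frames=[1,6] (faults so far: 5)
  step 8: ref 1 -> HIT, frames=[1,6] (faults so far: 5)
  step 9: ref 1 -> HIT, frames=[1,6] (faults so far: 5)
  step 10: ref 3 -> FAULT, evict 6, frames=[1,3] (faults so far: 6)
  step 11: ref 1 -> HIT, frames=[1,3] (faults so far: 6)
  Optimal total faults: 6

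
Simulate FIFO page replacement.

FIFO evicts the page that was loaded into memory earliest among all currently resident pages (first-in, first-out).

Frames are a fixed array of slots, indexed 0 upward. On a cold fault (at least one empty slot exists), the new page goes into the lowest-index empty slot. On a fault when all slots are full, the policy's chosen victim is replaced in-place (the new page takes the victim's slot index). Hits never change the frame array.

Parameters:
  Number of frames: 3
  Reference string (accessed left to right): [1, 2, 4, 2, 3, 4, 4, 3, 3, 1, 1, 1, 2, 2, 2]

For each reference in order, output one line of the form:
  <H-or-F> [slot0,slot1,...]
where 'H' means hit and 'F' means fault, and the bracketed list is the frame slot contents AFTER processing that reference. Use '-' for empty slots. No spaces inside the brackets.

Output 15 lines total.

F [1,-,-]
F [1,2,-]
F [1,2,4]
H [1,2,4]
F [3,2,4]
H [3,2,4]
H [3,2,4]
H [3,2,4]
H [3,2,4]
F [3,1,4]
H [3,1,4]
H [3,1,4]
F [3,1,2]
H [3,1,2]
H [3,1,2]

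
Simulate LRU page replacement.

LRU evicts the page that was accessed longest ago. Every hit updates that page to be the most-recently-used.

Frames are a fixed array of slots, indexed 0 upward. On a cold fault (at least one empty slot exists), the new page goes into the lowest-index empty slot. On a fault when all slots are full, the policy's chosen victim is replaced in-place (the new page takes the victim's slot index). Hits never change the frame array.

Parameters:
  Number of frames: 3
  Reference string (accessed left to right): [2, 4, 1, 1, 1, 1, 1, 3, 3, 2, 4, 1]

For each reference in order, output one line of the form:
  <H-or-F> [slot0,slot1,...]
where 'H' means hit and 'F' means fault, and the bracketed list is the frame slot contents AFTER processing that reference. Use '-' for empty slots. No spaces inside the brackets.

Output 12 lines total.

F [2,-,-]
F [2,4,-]
F [2,4,1]
H [2,4,1]
H [2,4,1]
H [2,4,1]
H [2,4,1]
F [3,4,1]
H [3,4,1]
F [3,2,1]
F [3,2,4]
F [1,2,4]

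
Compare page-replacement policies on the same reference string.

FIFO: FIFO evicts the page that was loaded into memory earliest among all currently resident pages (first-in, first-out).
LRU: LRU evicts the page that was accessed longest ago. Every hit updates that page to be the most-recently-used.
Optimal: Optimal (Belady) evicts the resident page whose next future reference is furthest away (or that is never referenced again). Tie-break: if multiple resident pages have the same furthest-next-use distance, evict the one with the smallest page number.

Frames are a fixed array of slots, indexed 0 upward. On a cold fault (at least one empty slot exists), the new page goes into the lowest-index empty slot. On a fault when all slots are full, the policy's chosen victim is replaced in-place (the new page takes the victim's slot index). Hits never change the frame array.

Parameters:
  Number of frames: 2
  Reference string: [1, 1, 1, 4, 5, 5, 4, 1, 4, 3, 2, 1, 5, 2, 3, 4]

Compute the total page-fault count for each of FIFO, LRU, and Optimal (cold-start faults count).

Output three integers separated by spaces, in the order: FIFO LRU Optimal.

Answer: 12 11 9

Derivation:
--- FIFO ---
  step 0: ref 1 -> FAULT, frames=[1,-] (faults so far: 1)
  step 1: ref 1 -> HIT, frames=[1,-] (faults so far: 1)
  step 2: ref 1 -> HIT, frames=[1,-] (faults so far: 1)
  step 3: ref 4 -> FAULT, frames=[1,4] (faults so far: 2)
  step 4: ref 5 -> FAULT, evict 1, frames=[5,4] (faults so far: 3)
  step 5: ref 5 -> HIT, frames=[5,4] (faults so far: 3)
  step 6: ref 4 -> HIT, frames=[5,4] (faults so far: 3)
  step 7: ref 1 -> FAULT, evict 4, frames=[5,1] (faults so far: 4)
  step 8: ref 4 -> FAULT, evict 5, frames=[4,1] (faults so far: 5)
  step 9: ref 3 -> FAULT, evict 1, frames=[4,3] (faults so far: 6)
  step 10: ref 2 -> FAULT, evict 4, frames=[2,3] (faults so far: 7)
  step 11: ref 1 -> FAULT, evict 3, frames=[2,1] (faults so far: 8)
  step 12: ref 5 -> FAULT, evict 2, frames=[5,1] (faults so far: 9)
  step 13: ref 2 -> FAULT, evict 1, frames=[5,2] (faults so far: 10)
  step 14: ref 3 -> FAULT, evict 5, frames=[3,2] (faults so far: 11)
  step 15: ref 4 -> FAULT, evict 2, frames=[3,4] (faults so far: 12)
  FIFO total faults: 12
--- LRU ---
  step 0: ref 1 -> FAULT, frames=[1,-] (faults so far: 1)
  step 1: ref 1 -> HIT, frames=[1,-] (faults so far: 1)
  step 2: ref 1 -> HIT, frames=[1,-] (faults so far: 1)
  step 3: ref 4 -> FAULT, frames=[1,4] (faults so far: 2)
  step 4: ref 5 -> FAULT, evict 1, frames=[5,4] (faults so far: 3)
  step 5: ref 5 -> HIT, frames=[5,4] (faults so far: 3)
  step 6: ref 4 -> HIT, frames=[5,4] (faults so far: 3)
  step 7: ref 1 -> FAULT, evict 5, frames=[1,4] (faults so far: 4)
  step 8: ref 4 -> HIT, frames=[1,4] (faults so far: 4)
  step 9: ref 3 -> FAULT, evict 1, frames=[3,4] (faults so far: 5)
  step 10: ref 2 -> FAULT, evict 4, frames=[3,2] (faults so far: 6)
  step 11: ref 1 -> FAULT, evict 3, frames=[1,2] (faults so far: 7)
  step 12: ref 5 -> FAULT, evict 2, frames=[1,5] (faults so far: 8)
  step 13: ref 2 -> FAULT, evict 1, frames=[2,5] (faults so far: 9)
  step 14: ref 3 -> FAULT, evict 5, frames=[2,3] (faults so far: 10)
  step 15: ref 4 -> FAULT, evict 2, frames=[4,3] (faults so far: 11)
  LRU total faults: 11
--- Optimal ---
  step 0: ref 1 -> FAULT, frames=[1,-] (faults so far: 1)
  step 1: ref 1 -> HIT, frames=[1,-] (faults so far: 1)
  step 2: ref 1 -> HIT, frames=[1,-] (faults so far: 1)
  step 3: ref 4 -> FAULT, frames=[1,4] (faults so far: 2)
  step 4: ref 5 -> FAULT, evict 1, frames=[5,4] (faults so far: 3)
  step 5: ref 5 -> HIT, frames=[5,4] (faults so far: 3)
  step 6: ref 4 -> HIT, frames=[5,4] (faults so far: 3)
  step 7: ref 1 -> FAULT, evict 5, frames=[1,4] (faults so far: 4)
  step 8: ref 4 -> HIT, frames=[1,4] (faults so far: 4)
  step 9: ref 3 -> FAULT, evict 4, frames=[1,3] (faults so far: 5)
  step 10: ref 2 -> FAULT, evict 3, frames=[1,2] (faults so far: 6)
  step 11: ref 1 -> HIT, frames=[1,2] (faults so far: 6)
  step 12: ref 5 -> FAULT, evict 1, frames=[5,2] (faults so far: 7)
  step 13: ref 2 -> HIT, frames=[5,2] (faults so far: 7)
  step 14: ref 3 -> FAULT, evict 2, frames=[5,3] (faults so far: 8)
  step 15: ref 4 -> FAULT, evict 3, frames=[5,4] (faults so far: 9)
  Optimal total faults: 9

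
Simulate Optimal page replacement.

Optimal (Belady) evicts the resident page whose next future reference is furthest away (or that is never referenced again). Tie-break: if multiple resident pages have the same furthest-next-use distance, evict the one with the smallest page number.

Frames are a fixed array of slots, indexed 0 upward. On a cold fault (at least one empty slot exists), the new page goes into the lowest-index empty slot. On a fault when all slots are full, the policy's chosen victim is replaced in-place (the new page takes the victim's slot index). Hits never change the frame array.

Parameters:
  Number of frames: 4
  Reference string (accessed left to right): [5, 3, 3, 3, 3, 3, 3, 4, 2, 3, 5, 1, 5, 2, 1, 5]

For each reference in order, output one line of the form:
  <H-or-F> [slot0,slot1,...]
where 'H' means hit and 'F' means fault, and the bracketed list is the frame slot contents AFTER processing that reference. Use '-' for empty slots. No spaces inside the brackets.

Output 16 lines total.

F [5,-,-,-]
F [5,3,-,-]
H [5,3,-,-]
H [5,3,-,-]
H [5,3,-,-]
H [5,3,-,-]
H [5,3,-,-]
F [5,3,4,-]
F [5,3,4,2]
H [5,3,4,2]
H [5,3,4,2]
F [5,1,4,2]
H [5,1,4,2]
H [5,1,4,2]
H [5,1,4,2]
H [5,1,4,2]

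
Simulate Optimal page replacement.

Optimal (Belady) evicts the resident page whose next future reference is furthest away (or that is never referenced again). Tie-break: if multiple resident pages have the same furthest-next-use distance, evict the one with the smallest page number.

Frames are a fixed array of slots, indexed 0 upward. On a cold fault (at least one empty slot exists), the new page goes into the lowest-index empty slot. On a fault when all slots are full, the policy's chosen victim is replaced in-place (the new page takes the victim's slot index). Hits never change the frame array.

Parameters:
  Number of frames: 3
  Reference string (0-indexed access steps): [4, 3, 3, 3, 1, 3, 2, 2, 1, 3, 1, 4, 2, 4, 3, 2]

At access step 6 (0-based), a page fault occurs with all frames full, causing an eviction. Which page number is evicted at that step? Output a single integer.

Answer: 4

Derivation:
Step 0: ref 4 -> FAULT, frames=[4,-,-]
Step 1: ref 3 -> FAULT, frames=[4,3,-]
Step 2: ref 3 -> HIT, frames=[4,3,-]
Step 3: ref 3 -> HIT, frames=[4,3,-]
Step 4: ref 1 -> FAULT, frames=[4,3,1]
Step 5: ref 3 -> HIT, frames=[4,3,1]
Step 6: ref 2 -> FAULT, evict 4, frames=[2,3,1]
At step 6: evicted page 4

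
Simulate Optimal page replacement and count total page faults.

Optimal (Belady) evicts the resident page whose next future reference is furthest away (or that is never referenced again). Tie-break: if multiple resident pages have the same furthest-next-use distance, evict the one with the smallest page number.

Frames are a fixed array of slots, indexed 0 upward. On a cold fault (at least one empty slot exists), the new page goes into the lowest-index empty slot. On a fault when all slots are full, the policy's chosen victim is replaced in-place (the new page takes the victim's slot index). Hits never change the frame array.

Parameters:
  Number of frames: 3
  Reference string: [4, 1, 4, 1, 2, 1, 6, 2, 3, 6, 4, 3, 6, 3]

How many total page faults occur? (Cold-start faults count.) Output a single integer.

Step 0: ref 4 → FAULT, frames=[4,-,-]
Step 1: ref 1 → FAULT, frames=[4,1,-]
Step 2: ref 4 → HIT, frames=[4,1,-]
Step 3: ref 1 → HIT, frames=[4,1,-]
Step 4: ref 2 → FAULT, frames=[4,1,2]
Step 5: ref 1 → HIT, frames=[4,1,2]
Step 6: ref 6 → FAULT (evict 1), frames=[4,6,2]
Step 7: ref 2 → HIT, frames=[4,6,2]
Step 8: ref 3 → FAULT (evict 2), frames=[4,6,3]
Step 9: ref 6 → HIT, frames=[4,6,3]
Step 10: ref 4 → HIT, frames=[4,6,3]
Step 11: ref 3 → HIT, frames=[4,6,3]
Step 12: ref 6 → HIT, frames=[4,6,3]
Step 13: ref 3 → HIT, frames=[4,6,3]
Total faults: 5

Answer: 5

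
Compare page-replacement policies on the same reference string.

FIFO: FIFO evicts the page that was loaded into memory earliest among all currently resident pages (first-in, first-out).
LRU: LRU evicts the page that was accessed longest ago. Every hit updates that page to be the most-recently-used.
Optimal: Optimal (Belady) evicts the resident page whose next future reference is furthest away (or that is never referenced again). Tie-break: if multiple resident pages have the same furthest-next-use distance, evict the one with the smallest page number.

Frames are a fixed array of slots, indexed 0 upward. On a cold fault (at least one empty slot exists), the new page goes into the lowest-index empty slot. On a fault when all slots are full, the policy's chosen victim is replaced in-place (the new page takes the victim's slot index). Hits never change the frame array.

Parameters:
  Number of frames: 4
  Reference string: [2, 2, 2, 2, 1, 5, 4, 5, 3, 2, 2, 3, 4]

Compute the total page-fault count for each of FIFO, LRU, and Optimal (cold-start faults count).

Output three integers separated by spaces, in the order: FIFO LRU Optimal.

--- FIFO ---
  step 0: ref 2 -> FAULT, frames=[2,-,-,-] (faults so far: 1)
  step 1: ref 2 -> HIT, frames=[2,-,-,-] (faults so far: 1)
  step 2: ref 2 -> HIT, frames=[2,-,-,-] (faults so far: 1)
  step 3: ref 2 -> HIT, frames=[2,-,-,-] (faults so far: 1)
  step 4: ref 1 -> FAULT, frames=[2,1,-,-] (faults so far: 2)
  step 5: ref 5 -> FAULT, frames=[2,1,5,-] (faults so far: 3)
  step 6: ref 4 -> FAULT, frames=[2,1,5,4] (faults so far: 4)
  step 7: ref 5 -> HIT, frames=[2,1,5,4] (faults so far: 4)
  step 8: ref 3 -> FAULT, evict 2, frames=[3,1,5,4] (faults so far: 5)
  step 9: ref 2 -> FAULT, evict 1, frames=[3,2,5,4] (faults so far: 6)
  step 10: ref 2 -> HIT, frames=[3,2,5,4] (faults so far: 6)
  step 11: ref 3 -> HIT, frames=[3,2,5,4] (faults so far: 6)
  step 12: ref 4 -> HIT, frames=[3,2,5,4] (faults so far: 6)
  FIFO total faults: 6
--- LRU ---
  step 0: ref 2 -> FAULT, frames=[2,-,-,-] (faults so far: 1)
  step 1: ref 2 -> HIT, frames=[2,-,-,-] (faults so far: 1)
  step 2: ref 2 -> HIT, frames=[2,-,-,-] (faults so far: 1)
  step 3: ref 2 -> HIT, frames=[2,-,-,-] (faults so far: 1)
  step 4: ref 1 -> FAULT, frames=[2,1,-,-] (faults so far: 2)
  step 5: ref 5 -> FAULT, frames=[2,1,5,-] (faults so far: 3)
  step 6: ref 4 -> FAULT, frames=[2,1,5,4] (faults so far: 4)
  step 7: ref 5 -> HIT, frames=[2,1,5,4] (faults so far: 4)
  step 8: ref 3 -> FAULT, evict 2, frames=[3,1,5,4] (faults so far: 5)
  step 9: ref 2 -> FAULT, evict 1, frames=[3,2,5,4] (faults so far: 6)
  step 10: ref 2 -> HIT, frames=[3,2,5,4] (faults so far: 6)
  step 11: ref 3 -> HIT, frames=[3,2,5,4] (faults so far: 6)
  step 12: ref 4 -> HIT, frames=[3,2,5,4] (faults so far: 6)
  LRU total faults: 6
--- Optimal ---
  step 0: ref 2 -> FAULT, frames=[2,-,-,-] (faults so far: 1)
  step 1: ref 2 -> HIT, frames=[2,-,-,-] (faults so far: 1)
  step 2: ref 2 -> HIT, frames=[2,-,-,-] (faults so far: 1)
  step 3: ref 2 -> HIT, frames=[2,-,-,-] (faults so far: 1)
  step 4: ref 1 -> FAULT, frames=[2,1,-,-] (faults so far: 2)
  step 5: ref 5 -> FAULT, frames=[2,1,5,-] (faults so far: 3)
  step 6: ref 4 -> FAULT, frames=[2,1,5,4] (faults so far: 4)
  step 7: ref 5 -> HIT, frames=[2,1,5,4] (faults so far: 4)
  step 8: ref 3 -> FAULT, evict 1, frames=[2,3,5,4] (faults so far: 5)
  step 9: ref 2 -> HIT, frames=[2,3,5,4] (faults so far: 5)
  step 10: ref 2 -> HIT, frames=[2,3,5,4] (faults so far: 5)
  step 11: ref 3 -> HIT, frames=[2,3,5,4] (faults so far: 5)
  step 12: ref 4 -> HIT, frames=[2,3,5,4] (faults so far: 5)
  Optimal total faults: 5

Answer: 6 6 5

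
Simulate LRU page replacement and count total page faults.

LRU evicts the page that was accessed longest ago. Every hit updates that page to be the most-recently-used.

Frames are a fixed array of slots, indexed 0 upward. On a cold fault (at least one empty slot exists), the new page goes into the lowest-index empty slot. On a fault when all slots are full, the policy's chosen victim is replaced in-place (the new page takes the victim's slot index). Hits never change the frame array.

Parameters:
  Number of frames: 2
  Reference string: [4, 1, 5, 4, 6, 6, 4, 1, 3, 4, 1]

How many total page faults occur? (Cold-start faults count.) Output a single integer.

Step 0: ref 4 → FAULT, frames=[4,-]
Step 1: ref 1 → FAULT, frames=[4,1]
Step 2: ref 5 → FAULT (evict 4), frames=[5,1]
Step 3: ref 4 → FAULT (evict 1), frames=[5,4]
Step 4: ref 6 → FAULT (evict 5), frames=[6,4]
Step 5: ref 6 → HIT, frames=[6,4]
Step 6: ref 4 → HIT, frames=[6,4]
Step 7: ref 1 → FAULT (evict 6), frames=[1,4]
Step 8: ref 3 → FAULT (evict 4), frames=[1,3]
Step 9: ref 4 → FAULT (evict 1), frames=[4,3]
Step 10: ref 1 → FAULT (evict 3), frames=[4,1]
Total faults: 9

Answer: 9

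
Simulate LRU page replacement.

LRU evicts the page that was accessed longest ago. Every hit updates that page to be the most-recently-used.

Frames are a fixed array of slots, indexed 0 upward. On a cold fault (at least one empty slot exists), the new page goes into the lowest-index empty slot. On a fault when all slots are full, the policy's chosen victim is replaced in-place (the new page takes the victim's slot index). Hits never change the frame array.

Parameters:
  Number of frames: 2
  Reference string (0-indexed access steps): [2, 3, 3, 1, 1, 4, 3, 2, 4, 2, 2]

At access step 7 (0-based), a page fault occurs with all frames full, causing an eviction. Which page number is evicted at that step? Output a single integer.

Step 0: ref 2 -> FAULT, frames=[2,-]
Step 1: ref 3 -> FAULT, frames=[2,3]
Step 2: ref 3 -> HIT, frames=[2,3]
Step 3: ref 1 -> FAULT, evict 2, frames=[1,3]
Step 4: ref 1 -> HIT, frames=[1,3]
Step 5: ref 4 -> FAULT, evict 3, frames=[1,4]
Step 6: ref 3 -> FAULT, evict 1, frames=[3,4]
Step 7: ref 2 -> FAULT, evict 4, frames=[3,2]
At step 7: evicted page 4

Answer: 4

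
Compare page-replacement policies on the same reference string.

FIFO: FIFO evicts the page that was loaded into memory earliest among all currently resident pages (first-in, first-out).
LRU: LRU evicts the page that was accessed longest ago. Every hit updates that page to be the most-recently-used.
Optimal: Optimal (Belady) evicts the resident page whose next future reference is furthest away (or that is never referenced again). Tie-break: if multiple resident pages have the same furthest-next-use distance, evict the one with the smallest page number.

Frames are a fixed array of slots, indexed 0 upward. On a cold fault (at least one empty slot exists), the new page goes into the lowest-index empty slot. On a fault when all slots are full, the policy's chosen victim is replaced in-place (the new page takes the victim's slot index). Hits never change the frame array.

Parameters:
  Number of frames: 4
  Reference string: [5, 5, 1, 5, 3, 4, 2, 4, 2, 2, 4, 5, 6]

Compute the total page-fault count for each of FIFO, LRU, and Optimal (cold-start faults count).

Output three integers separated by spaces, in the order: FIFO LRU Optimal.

Answer: 7 6 6

Derivation:
--- FIFO ---
  step 0: ref 5 -> FAULT, frames=[5,-,-,-] (faults so far: 1)
  step 1: ref 5 -> HIT, frames=[5,-,-,-] (faults so far: 1)
  step 2: ref 1 -> FAULT, frames=[5,1,-,-] (faults so far: 2)
  step 3: ref 5 -> HIT, frames=[5,1,-,-] (faults so far: 2)
  step 4: ref 3 -> FAULT, frames=[5,1,3,-] (faults so far: 3)
  step 5: ref 4 -> FAULT, frames=[5,1,3,4] (faults so far: 4)
  step 6: ref 2 -> FAULT, evict 5, frames=[2,1,3,4] (faults so far: 5)
  step 7: ref 4 -> HIT, frames=[2,1,3,4] (faults so far: 5)
  step 8: ref 2 -> HIT, frames=[2,1,3,4] (faults so far: 5)
  step 9: ref 2 -> HIT, frames=[2,1,3,4] (faults so far: 5)
  step 10: ref 4 -> HIT, frames=[2,1,3,4] (faults so far: 5)
  step 11: ref 5 -> FAULT, evict 1, frames=[2,5,3,4] (faults so far: 6)
  step 12: ref 6 -> FAULT, evict 3, frames=[2,5,6,4] (faults so far: 7)
  FIFO total faults: 7
--- LRU ---
  step 0: ref 5 -> FAULT, frames=[5,-,-,-] (faults so far: 1)
  step 1: ref 5 -> HIT, frames=[5,-,-,-] (faults so far: 1)
  step 2: ref 1 -> FAULT, frames=[5,1,-,-] (faults so far: 2)
  step 3: ref 5 -> HIT, frames=[5,1,-,-] (faults so far: 2)
  step 4: ref 3 -> FAULT, frames=[5,1,3,-] (faults so far: 3)
  step 5: ref 4 -> FAULT, frames=[5,1,3,4] (faults so far: 4)
  step 6: ref 2 -> FAULT, evict 1, frames=[5,2,3,4] (faults so far: 5)
  step 7: ref 4 -> HIT, frames=[5,2,3,4] (faults so far: 5)
  step 8: ref 2 -> HIT, frames=[5,2,3,4] (faults so far: 5)
  step 9: ref 2 -> HIT, frames=[5,2,3,4] (faults so far: 5)
  step 10: ref 4 -> HIT, frames=[5,2,3,4] (faults so far: 5)
  step 11: ref 5 -> HIT, frames=[5,2,3,4] (faults so far: 5)
  step 12: ref 6 -> FAULT, evict 3, frames=[5,2,6,4] (faults so far: 6)
  LRU total faults: 6
--- Optimal ---
  step 0: ref 5 -> FAULT, frames=[5,-,-,-] (faults so far: 1)
  step 1: ref 5 -> HIT, frames=[5,-,-,-] (faults so far: 1)
  step 2: ref 1 -> FAULT, frames=[5,1,-,-] (faults so far: 2)
  step 3: ref 5 -> HIT, frames=[5,1,-,-] (faults so far: 2)
  step 4: ref 3 -> FAULT, frames=[5,1,3,-] (faults so far: 3)
  step 5: ref 4 -> FAULT, frames=[5,1,3,4] (faults so far: 4)
  step 6: ref 2 -> FAULT, evict 1, frames=[5,2,3,4] (faults so far: 5)
  step 7: ref 4 -> HIT, frames=[5,2,3,4] (faults so far: 5)
  step 8: ref 2 -> HIT, frames=[5,2,3,4] (faults so far: 5)
  step 9: ref 2 -> HIT, frames=[5,2,3,4] (faults so far: 5)
  step 10: ref 4 -> HIT, frames=[5,2,3,4] (faults so far: 5)
  step 11: ref 5 -> HIT, frames=[5,2,3,4] (faults so far: 5)
  step 12: ref 6 -> FAULT, evict 2, frames=[5,6,3,4] (faults so far: 6)
  Optimal total faults: 6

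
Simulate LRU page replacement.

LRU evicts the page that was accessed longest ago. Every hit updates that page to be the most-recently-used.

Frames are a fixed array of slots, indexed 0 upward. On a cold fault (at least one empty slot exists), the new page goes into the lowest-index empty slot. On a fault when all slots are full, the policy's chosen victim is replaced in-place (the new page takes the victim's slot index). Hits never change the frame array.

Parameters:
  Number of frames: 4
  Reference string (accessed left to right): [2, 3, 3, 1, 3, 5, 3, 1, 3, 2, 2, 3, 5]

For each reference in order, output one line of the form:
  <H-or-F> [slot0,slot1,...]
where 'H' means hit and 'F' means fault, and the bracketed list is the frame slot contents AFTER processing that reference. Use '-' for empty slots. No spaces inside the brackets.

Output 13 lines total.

F [2,-,-,-]
F [2,3,-,-]
H [2,3,-,-]
F [2,3,1,-]
H [2,3,1,-]
F [2,3,1,5]
H [2,3,1,5]
H [2,3,1,5]
H [2,3,1,5]
H [2,3,1,5]
H [2,3,1,5]
H [2,3,1,5]
H [2,3,1,5]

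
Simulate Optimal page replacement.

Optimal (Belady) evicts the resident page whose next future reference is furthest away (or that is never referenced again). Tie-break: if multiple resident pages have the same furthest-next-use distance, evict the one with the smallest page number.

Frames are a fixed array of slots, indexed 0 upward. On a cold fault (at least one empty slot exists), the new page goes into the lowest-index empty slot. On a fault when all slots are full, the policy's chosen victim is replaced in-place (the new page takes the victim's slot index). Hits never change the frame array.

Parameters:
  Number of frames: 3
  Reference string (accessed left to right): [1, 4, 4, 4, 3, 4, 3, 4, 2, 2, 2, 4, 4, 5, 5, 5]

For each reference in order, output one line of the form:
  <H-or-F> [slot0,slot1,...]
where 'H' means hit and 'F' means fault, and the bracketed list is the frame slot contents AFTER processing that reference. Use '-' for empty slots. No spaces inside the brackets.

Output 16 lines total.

F [1,-,-]
F [1,4,-]
H [1,4,-]
H [1,4,-]
F [1,4,3]
H [1,4,3]
H [1,4,3]
H [1,4,3]
F [2,4,3]
H [2,4,3]
H [2,4,3]
H [2,4,3]
H [2,4,3]
F [5,4,3]
H [5,4,3]
H [5,4,3]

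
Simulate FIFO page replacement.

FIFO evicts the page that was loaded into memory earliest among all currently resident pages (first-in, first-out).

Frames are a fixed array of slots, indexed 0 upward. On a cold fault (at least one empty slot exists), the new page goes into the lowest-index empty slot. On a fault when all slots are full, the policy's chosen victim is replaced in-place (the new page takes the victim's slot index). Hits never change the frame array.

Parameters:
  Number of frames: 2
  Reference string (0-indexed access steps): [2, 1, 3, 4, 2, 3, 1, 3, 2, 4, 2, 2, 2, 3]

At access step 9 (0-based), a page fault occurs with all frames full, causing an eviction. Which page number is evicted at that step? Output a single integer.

Answer: 1

Derivation:
Step 0: ref 2 -> FAULT, frames=[2,-]
Step 1: ref 1 -> FAULT, frames=[2,1]
Step 2: ref 3 -> FAULT, evict 2, frames=[3,1]
Step 3: ref 4 -> FAULT, evict 1, frames=[3,4]
Step 4: ref 2 -> FAULT, evict 3, frames=[2,4]
Step 5: ref 3 -> FAULT, evict 4, frames=[2,3]
Step 6: ref 1 -> FAULT, evict 2, frames=[1,3]
Step 7: ref 3 -> HIT, frames=[1,3]
Step 8: ref 2 -> FAULT, evict 3, frames=[1,2]
Step 9: ref 4 -> FAULT, evict 1, frames=[4,2]
At step 9: evicted page 1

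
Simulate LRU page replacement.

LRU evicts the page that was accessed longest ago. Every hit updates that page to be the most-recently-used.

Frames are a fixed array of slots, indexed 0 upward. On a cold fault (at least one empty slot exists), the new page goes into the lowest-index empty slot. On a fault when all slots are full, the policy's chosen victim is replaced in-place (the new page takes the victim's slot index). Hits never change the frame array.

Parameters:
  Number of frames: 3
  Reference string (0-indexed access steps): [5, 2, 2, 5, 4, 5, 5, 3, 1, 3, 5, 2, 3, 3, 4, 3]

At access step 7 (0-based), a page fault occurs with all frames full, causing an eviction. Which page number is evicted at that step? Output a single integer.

Step 0: ref 5 -> FAULT, frames=[5,-,-]
Step 1: ref 2 -> FAULT, frames=[5,2,-]
Step 2: ref 2 -> HIT, frames=[5,2,-]
Step 3: ref 5 -> HIT, frames=[5,2,-]
Step 4: ref 4 -> FAULT, frames=[5,2,4]
Step 5: ref 5 -> HIT, frames=[5,2,4]
Step 6: ref 5 -> HIT, frames=[5,2,4]
Step 7: ref 3 -> FAULT, evict 2, frames=[5,3,4]
At step 7: evicted page 2

Answer: 2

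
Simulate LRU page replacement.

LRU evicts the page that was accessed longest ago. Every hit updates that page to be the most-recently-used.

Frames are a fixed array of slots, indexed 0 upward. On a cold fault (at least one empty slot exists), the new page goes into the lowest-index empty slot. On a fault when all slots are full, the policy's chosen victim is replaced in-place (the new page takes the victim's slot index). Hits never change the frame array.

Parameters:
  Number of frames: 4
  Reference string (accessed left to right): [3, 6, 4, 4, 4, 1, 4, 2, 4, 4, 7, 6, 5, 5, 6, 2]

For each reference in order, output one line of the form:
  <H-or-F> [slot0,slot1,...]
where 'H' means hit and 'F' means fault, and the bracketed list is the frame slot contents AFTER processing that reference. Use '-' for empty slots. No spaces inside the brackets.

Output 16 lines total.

F [3,-,-,-]
F [3,6,-,-]
F [3,6,4,-]
H [3,6,4,-]
H [3,6,4,-]
F [3,6,4,1]
H [3,6,4,1]
F [2,6,4,1]
H [2,6,4,1]
H [2,6,4,1]
F [2,7,4,1]
F [2,7,4,6]
F [5,7,4,6]
H [5,7,4,6]
H [5,7,4,6]
F [5,7,2,6]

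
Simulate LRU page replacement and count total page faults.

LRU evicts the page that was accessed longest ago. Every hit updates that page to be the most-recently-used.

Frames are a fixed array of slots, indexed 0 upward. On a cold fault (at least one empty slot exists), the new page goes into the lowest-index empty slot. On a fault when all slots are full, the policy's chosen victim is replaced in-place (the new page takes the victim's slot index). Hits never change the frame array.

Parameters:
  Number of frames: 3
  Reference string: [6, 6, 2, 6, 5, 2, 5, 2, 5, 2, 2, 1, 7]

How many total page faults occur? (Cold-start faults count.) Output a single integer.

Step 0: ref 6 → FAULT, frames=[6,-,-]
Step 1: ref 6 → HIT, frames=[6,-,-]
Step 2: ref 2 → FAULT, frames=[6,2,-]
Step 3: ref 6 → HIT, frames=[6,2,-]
Step 4: ref 5 → FAULT, frames=[6,2,5]
Step 5: ref 2 → HIT, frames=[6,2,5]
Step 6: ref 5 → HIT, frames=[6,2,5]
Step 7: ref 2 → HIT, frames=[6,2,5]
Step 8: ref 5 → HIT, frames=[6,2,5]
Step 9: ref 2 → HIT, frames=[6,2,5]
Step 10: ref 2 → HIT, frames=[6,2,5]
Step 11: ref 1 → FAULT (evict 6), frames=[1,2,5]
Step 12: ref 7 → FAULT (evict 5), frames=[1,2,7]
Total faults: 5

Answer: 5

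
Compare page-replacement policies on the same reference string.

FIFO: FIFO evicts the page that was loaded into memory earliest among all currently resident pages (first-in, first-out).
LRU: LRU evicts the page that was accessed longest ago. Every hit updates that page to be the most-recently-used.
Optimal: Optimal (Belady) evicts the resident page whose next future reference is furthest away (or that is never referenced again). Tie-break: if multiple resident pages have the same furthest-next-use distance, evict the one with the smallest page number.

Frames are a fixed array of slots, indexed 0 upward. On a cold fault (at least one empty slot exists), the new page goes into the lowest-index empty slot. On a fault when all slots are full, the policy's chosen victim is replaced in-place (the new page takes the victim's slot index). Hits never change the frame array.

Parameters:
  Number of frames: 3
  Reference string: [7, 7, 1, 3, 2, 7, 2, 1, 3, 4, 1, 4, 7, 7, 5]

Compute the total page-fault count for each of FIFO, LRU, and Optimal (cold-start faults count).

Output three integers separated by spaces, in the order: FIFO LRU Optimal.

Answer: 10 10 7

Derivation:
--- FIFO ---
  step 0: ref 7 -> FAULT, frames=[7,-,-] (faults so far: 1)
  step 1: ref 7 -> HIT, frames=[7,-,-] (faults so far: 1)
  step 2: ref 1 -> FAULT, frames=[7,1,-] (faults so far: 2)
  step 3: ref 3 -> FAULT, frames=[7,1,3] (faults so far: 3)
  step 4: ref 2 -> FAULT, evict 7, frames=[2,1,3] (faults so far: 4)
  step 5: ref 7 -> FAULT, evict 1, frames=[2,7,3] (faults so far: 5)
  step 6: ref 2 -> HIT, frames=[2,7,3] (faults so far: 5)
  step 7: ref 1 -> FAULT, evict 3, frames=[2,7,1] (faults so far: 6)
  step 8: ref 3 -> FAULT, evict 2, frames=[3,7,1] (faults so far: 7)
  step 9: ref 4 -> FAULT, evict 7, frames=[3,4,1] (faults so far: 8)
  step 10: ref 1 -> HIT, frames=[3,4,1] (faults so far: 8)
  step 11: ref 4 -> HIT, frames=[3,4,1] (faults so far: 8)
  step 12: ref 7 -> FAULT, evict 1, frames=[3,4,7] (faults so far: 9)
  step 13: ref 7 -> HIT, frames=[3,4,7] (faults so far: 9)
  step 14: ref 5 -> FAULT, evict 3, frames=[5,4,7] (faults so far: 10)
  FIFO total faults: 10
--- LRU ---
  step 0: ref 7 -> FAULT, frames=[7,-,-] (faults so far: 1)
  step 1: ref 7 -> HIT, frames=[7,-,-] (faults so far: 1)
  step 2: ref 1 -> FAULT, frames=[7,1,-] (faults so far: 2)
  step 3: ref 3 -> FAULT, frames=[7,1,3] (faults so far: 3)
  step 4: ref 2 -> FAULT, evict 7, frames=[2,1,3] (faults so far: 4)
  step 5: ref 7 -> FAULT, evict 1, frames=[2,7,3] (faults so far: 5)
  step 6: ref 2 -> HIT, frames=[2,7,3] (faults so far: 5)
  step 7: ref 1 -> FAULT, evict 3, frames=[2,7,1] (faults so far: 6)
  step 8: ref 3 -> FAULT, evict 7, frames=[2,3,1] (faults so far: 7)
  step 9: ref 4 -> FAULT, evict 2, frames=[4,3,1] (faults so far: 8)
  step 10: ref 1 -> HIT, frames=[4,3,1] (faults so far: 8)
  step 11: ref 4 -> HIT, frames=[4,3,1] (faults so far: 8)
  step 12: ref 7 -> FAULT, evict 3, frames=[4,7,1] (faults so far: 9)
  step 13: ref 7 -> HIT, frames=[4,7,1] (faults so far: 9)
  step 14: ref 5 -> FAULT, evict 1, frames=[4,7,5] (faults so far: 10)
  LRU total faults: 10
--- Optimal ---
  step 0: ref 7 -> FAULT, frames=[7,-,-] (faults so far: 1)
  step 1: ref 7 -> HIT, frames=[7,-,-] (faults so far: 1)
  step 2: ref 1 -> FAULT, frames=[7,1,-] (faults so far: 2)
  step 3: ref 3 -> FAULT, frames=[7,1,3] (faults so far: 3)
  step 4: ref 2 -> FAULT, evict 3, frames=[7,1,2] (faults so far: 4)
  step 5: ref 7 -> HIT, frames=[7,1,2] (faults so far: 4)
  step 6: ref 2 -> HIT, frames=[7,1,2] (faults so far: 4)
  step 7: ref 1 -> HIT, frames=[7,1,2] (faults so far: 4)
  step 8: ref 3 -> FAULT, evict 2, frames=[7,1,3] (faults so far: 5)
  step 9: ref 4 -> FAULT, evict 3, frames=[7,1,4] (faults so far: 6)
  step 10: ref 1 -> HIT, frames=[7,1,4] (faults so far: 6)
  step 11: ref 4 -> HIT, frames=[7,1,4] (faults so far: 6)
  step 12: ref 7 -> HIT, frames=[7,1,4] (faults so far: 6)
  step 13: ref 7 -> HIT, frames=[7,1,4] (faults so far: 6)
  step 14: ref 5 -> FAULT, evict 1, frames=[7,5,4] (faults so far: 7)
  Optimal total faults: 7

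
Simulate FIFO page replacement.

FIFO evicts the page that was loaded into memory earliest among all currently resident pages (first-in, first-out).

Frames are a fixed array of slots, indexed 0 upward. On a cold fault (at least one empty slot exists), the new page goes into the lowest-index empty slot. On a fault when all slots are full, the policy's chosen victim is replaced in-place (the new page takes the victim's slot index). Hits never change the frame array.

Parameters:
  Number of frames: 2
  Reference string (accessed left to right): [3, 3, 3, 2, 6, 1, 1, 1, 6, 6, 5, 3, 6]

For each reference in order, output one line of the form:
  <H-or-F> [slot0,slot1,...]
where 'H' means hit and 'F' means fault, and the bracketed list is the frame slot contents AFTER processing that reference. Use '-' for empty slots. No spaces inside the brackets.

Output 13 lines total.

F [3,-]
H [3,-]
H [3,-]
F [3,2]
F [6,2]
F [6,1]
H [6,1]
H [6,1]
H [6,1]
H [6,1]
F [5,1]
F [5,3]
F [6,3]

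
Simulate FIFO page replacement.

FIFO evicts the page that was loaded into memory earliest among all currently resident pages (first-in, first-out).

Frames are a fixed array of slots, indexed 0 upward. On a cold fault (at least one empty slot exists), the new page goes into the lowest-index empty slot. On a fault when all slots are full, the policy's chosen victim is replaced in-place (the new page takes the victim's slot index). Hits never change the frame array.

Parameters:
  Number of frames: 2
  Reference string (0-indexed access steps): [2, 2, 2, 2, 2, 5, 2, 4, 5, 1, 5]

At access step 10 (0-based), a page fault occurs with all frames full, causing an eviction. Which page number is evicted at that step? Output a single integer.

Answer: 4

Derivation:
Step 0: ref 2 -> FAULT, frames=[2,-]
Step 1: ref 2 -> HIT, frames=[2,-]
Step 2: ref 2 -> HIT, frames=[2,-]
Step 3: ref 2 -> HIT, frames=[2,-]
Step 4: ref 2 -> HIT, frames=[2,-]
Step 5: ref 5 -> FAULT, frames=[2,5]
Step 6: ref 2 -> HIT, frames=[2,5]
Step 7: ref 4 -> FAULT, evict 2, frames=[4,5]
Step 8: ref 5 -> HIT, frames=[4,5]
Step 9: ref 1 -> FAULT, evict 5, frames=[4,1]
Step 10: ref 5 -> FAULT, evict 4, frames=[5,1]
At step 10: evicted page 4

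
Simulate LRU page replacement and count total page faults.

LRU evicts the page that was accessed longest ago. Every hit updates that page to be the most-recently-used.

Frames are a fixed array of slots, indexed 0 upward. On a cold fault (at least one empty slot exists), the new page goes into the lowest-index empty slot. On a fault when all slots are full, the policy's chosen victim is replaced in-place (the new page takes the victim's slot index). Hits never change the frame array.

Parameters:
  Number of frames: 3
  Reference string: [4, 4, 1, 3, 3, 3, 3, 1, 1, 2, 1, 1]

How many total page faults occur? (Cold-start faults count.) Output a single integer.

Step 0: ref 4 → FAULT, frames=[4,-,-]
Step 1: ref 4 → HIT, frames=[4,-,-]
Step 2: ref 1 → FAULT, frames=[4,1,-]
Step 3: ref 3 → FAULT, frames=[4,1,3]
Step 4: ref 3 → HIT, frames=[4,1,3]
Step 5: ref 3 → HIT, frames=[4,1,3]
Step 6: ref 3 → HIT, frames=[4,1,3]
Step 7: ref 1 → HIT, frames=[4,1,3]
Step 8: ref 1 → HIT, frames=[4,1,3]
Step 9: ref 2 → FAULT (evict 4), frames=[2,1,3]
Step 10: ref 1 → HIT, frames=[2,1,3]
Step 11: ref 1 → HIT, frames=[2,1,3]
Total faults: 4

Answer: 4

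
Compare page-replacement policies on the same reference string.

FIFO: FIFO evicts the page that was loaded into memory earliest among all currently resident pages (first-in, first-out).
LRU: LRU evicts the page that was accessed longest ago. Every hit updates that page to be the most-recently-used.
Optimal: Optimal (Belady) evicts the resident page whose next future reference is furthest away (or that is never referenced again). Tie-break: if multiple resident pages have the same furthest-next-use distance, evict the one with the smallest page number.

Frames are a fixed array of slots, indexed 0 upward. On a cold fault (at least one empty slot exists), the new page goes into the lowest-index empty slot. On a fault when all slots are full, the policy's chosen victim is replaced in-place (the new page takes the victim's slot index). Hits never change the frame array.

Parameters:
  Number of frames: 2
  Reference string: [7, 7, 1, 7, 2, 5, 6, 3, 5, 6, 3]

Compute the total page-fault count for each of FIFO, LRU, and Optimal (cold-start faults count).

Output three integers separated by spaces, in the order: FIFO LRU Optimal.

Answer: 9 9 7

Derivation:
--- FIFO ---
  step 0: ref 7 -> FAULT, frames=[7,-] (faults so far: 1)
  step 1: ref 7 -> HIT, frames=[7,-] (faults so far: 1)
  step 2: ref 1 -> FAULT, frames=[7,1] (faults so far: 2)
  step 3: ref 7 -> HIT, frames=[7,1] (faults so far: 2)
  step 4: ref 2 -> FAULT, evict 7, frames=[2,1] (faults so far: 3)
  step 5: ref 5 -> FAULT, evict 1, frames=[2,5] (faults so far: 4)
  step 6: ref 6 -> FAULT, evict 2, frames=[6,5] (faults so far: 5)
  step 7: ref 3 -> FAULT, evict 5, frames=[6,3] (faults so far: 6)
  step 8: ref 5 -> FAULT, evict 6, frames=[5,3] (faults so far: 7)
  step 9: ref 6 -> FAULT, evict 3, frames=[5,6] (faults so far: 8)
  step 10: ref 3 -> FAULT, evict 5, frames=[3,6] (faults so far: 9)
  FIFO total faults: 9
--- LRU ---
  step 0: ref 7 -> FAULT, frames=[7,-] (faults so far: 1)
  step 1: ref 7 -> HIT, frames=[7,-] (faults so far: 1)
  step 2: ref 1 -> FAULT, frames=[7,1] (faults so far: 2)
  step 3: ref 7 -> HIT, frames=[7,1] (faults so far: 2)
  step 4: ref 2 -> FAULT, evict 1, frames=[7,2] (faults so far: 3)
  step 5: ref 5 -> FAULT, evict 7, frames=[5,2] (faults so far: 4)
  step 6: ref 6 -> FAULT, evict 2, frames=[5,6] (faults so far: 5)
  step 7: ref 3 -> FAULT, evict 5, frames=[3,6] (faults so far: 6)
  step 8: ref 5 -> FAULT, evict 6, frames=[3,5] (faults so far: 7)
  step 9: ref 6 -> FAULT, evict 3, frames=[6,5] (faults so far: 8)
  step 10: ref 3 -> FAULT, evict 5, frames=[6,3] (faults so far: 9)
  LRU total faults: 9
--- Optimal ---
  step 0: ref 7 -> FAULT, frames=[7,-] (faults so far: 1)
  step 1: ref 7 -> HIT, frames=[7,-] (faults so far: 1)
  step 2: ref 1 -> FAULT, frames=[7,1] (faults so far: 2)
  step 3: ref 7 -> HIT, frames=[7,1] (faults so far: 2)
  step 4: ref 2 -> FAULT, evict 1, frames=[7,2] (faults so far: 3)
  step 5: ref 5 -> FAULT, evict 2, frames=[7,5] (faults so far: 4)
  step 6: ref 6 -> FAULT, evict 7, frames=[6,5] (faults so far: 5)
  step 7: ref 3 -> FAULT, evict 6, frames=[3,5] (faults so far: 6)
  step 8: ref 5 -> HIT, frames=[3,5] (faults so far: 6)
  step 9: ref 6 -> FAULT, evict 5, frames=[3,6] (faults so far: 7)
  step 10: ref 3 -> HIT, frames=[3,6] (faults so far: 7)
  Optimal total faults: 7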